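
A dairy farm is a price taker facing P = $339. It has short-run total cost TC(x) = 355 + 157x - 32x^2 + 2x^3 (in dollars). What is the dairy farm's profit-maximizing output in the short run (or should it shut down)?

Strip out fixed cost: VC = 157x - 32x^2 + 2x^3. Then AVC = 157 - 32x + 2x^2 and MC = 157 - 64x + 6x^2.
AVC hits its minimum where MC = AVC, at x = 8, giving min AVC = 157 - 32·8 + 2·8^2 = $29.
Since P = $339 ≥ min AVC = $29, price covers variable cost and the firm should produce.
Set P = MC: 339 = 157 - 64x + 6x^2 → -182 - 64x + 6x^2 = 0. The roots are x = -7/3 and x = 13; the profit-maximizing output is on the rising part of MC, so x* = 13.
Check: AVC at x = 13 is $79 ≤ P, so revenue covers variable cost.
Profit = P·x − TC = 339·13 − 1382 = $3025.

Produce at x = 13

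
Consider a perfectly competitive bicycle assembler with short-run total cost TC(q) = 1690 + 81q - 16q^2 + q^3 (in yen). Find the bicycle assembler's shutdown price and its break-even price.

AVC = 81 - 16q + q^2; minimized at q = 8, giving min AVC = ¥17. That is the shutdown price.
ATC = 1690/q + 81 - 16q + q^2. Setting dATC/dq = −1690/q^2 − 16 + 2q = 0 gives q = 13 (since 2·13^3 − 16·13^2 = 1690).
min ATC = 1690/13 + 81 − 16·13 + 13^2 = ¥172. That is the break-even price.
Between these two prices the firm operates at a loss; above ¥172 it earns a profit.

Shutdown price = ¥17; break-even price = ¥172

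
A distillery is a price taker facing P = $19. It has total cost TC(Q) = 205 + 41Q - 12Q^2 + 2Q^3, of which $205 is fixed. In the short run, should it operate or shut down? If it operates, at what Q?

From TC, MC = TC'(Q) = 41 - 24Q + 6Q^2 and AVC = VC/Q = 41 - 12Q + 2Q^2.
The AVC parabola has its vertex at Q = 12/4 = 3, where AVC = 41 - 12·3 + 2·3^2 = $23.
With P < min AVC ($19 < $23), every unit sold adds to the loss.
Shutting down limits the loss to fixed cost, $205.

Shut down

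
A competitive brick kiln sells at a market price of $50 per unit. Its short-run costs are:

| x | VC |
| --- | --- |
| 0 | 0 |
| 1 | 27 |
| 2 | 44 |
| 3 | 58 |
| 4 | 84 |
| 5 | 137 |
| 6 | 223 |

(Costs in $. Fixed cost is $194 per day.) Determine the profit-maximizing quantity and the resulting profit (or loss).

x = 4; profit = -$78

Tabulate TR − TC: x=0: -194; x=1: -171; x=2: -138; x=3: -102; x=4: -78; x=5: -81; x=6: -117.
Profit is maximized at x = 4. AVC there is 84/4 = $21 ≤ P, so producing beats shutting down (which would give -$194).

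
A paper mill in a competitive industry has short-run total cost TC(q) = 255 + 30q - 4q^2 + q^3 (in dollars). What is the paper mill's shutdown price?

The shutdown price is the minimum of AVC. VC = 30q - 4q^2 + q^3, so AVC = 30 - 4q + q^2.
At the minimum of AVC, MC = AVC. MC = 30 - 8q + 3q^2; setting MC = AVC gives 2q^2 - 4q = 0, so q = 2. min AVC = 26.
So the shutdown price is $26.

$26 per unit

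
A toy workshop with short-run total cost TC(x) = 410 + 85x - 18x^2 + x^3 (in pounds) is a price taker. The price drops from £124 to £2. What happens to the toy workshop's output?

AVC = 85 - 18x + x^2, minimized at x = 9 where min AVC = £4. MC = 85 - 36x + 3x^2.
At P = £124 ≥ min AVC, set P = MC on the rising branch: x = 13.
At P = £2 < min AVC = £4, price no longer covers variable cost at any output, so the firm shuts down: x = 0.

Output falls from 13 to 0 (the firm shuts down)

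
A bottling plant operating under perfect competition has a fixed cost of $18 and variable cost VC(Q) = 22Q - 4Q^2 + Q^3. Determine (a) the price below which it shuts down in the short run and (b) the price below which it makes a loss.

Shutdown price = min AVC. AVC = 22 - 4Q + Q^2, with vertex at Q = 2 and minimum $18.
ATC = 18/Q + 22 - 4Q + Q^2. Setting dATC/dQ = −18/Q^2 − 4 + 2Q = 0 gives Q = 3 (since 2·3^3 − 4·3^2 = 18).
min ATC = 18/3 + 22 − 4·3 + 3^2 = $25. That is the break-even price.
Between these two prices the firm operates at a loss; above $25 it earns a profit.

Shutdown price = $18; break-even price = $25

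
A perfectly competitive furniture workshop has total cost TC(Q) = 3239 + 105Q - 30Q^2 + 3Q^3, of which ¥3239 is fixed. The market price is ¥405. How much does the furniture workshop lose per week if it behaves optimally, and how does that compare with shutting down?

AVC = 105 - 30Q + 3Q^2; min AVC = ¥30 at Q = 5. Since P = ¥405 ≥ min AVC, the firm produces.
With MC = 105 - 60Q + 9Q^2, P = MC on the upward-sloping part at Q* = 10.
TR = 405·10 = 4050. TC = 3239 + 1050 = 4289. Profit = 4050 − 4289 = -¥239.
Shutting down would mean losing the fixed cost of ¥3239, so operating at a loss of ¥239 is better by ¥3000.

Profit = -¥239 at Q = 10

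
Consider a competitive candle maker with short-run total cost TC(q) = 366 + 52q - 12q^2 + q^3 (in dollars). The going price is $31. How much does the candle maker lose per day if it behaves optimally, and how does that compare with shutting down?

AVC = 52 - 12q + q^2 has its minimum $16 at q = 6; price $31 clears that bar, so the firm operates.
With MC = 52 - 24q + 3q^2, P = MC on the upward-sloping part at q* = 7.
TR = 31·7 = 217. TC = 366 + 119 = 485. Profit = 217 − 485 = -$268.
That loss of $268 beats the $366 the firm would lose by shutting down; producing recovers $98 of fixed cost.

Profit = -$268 at q = 7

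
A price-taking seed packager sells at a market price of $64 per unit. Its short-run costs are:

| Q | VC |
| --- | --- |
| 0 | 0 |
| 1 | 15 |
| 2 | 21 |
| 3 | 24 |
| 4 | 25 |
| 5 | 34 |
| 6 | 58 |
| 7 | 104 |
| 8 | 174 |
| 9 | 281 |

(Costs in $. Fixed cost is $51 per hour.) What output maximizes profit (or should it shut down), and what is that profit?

Compute π = P·Q − TC at each output: Q=0: -51; Q=1: -2; Q=2: 56; Q=3: 117; Q=4: 180; Q=5: 235; Q=6: 275; Q=7: 293; Q=8: 287; Q=9: 244.
Profit is maximized at Q = 7. AVC there is 104/7 = $14.86 ≤ P, so producing beats shutting down (which would give -$51).

Q = 7; profit = $293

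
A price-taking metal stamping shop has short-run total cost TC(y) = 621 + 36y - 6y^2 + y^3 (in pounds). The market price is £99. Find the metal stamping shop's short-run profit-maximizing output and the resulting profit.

AVC = 36 - 6y + y^2; min AVC = £27 at y = 3. Since P = £99 ≥ min AVC, the firm produces.
With MC = 36 - 12y + 3y^2, P = MC on the upward-sloping part at y* = 7.
TR = 99·7 = 693. TC = 621 + 301 = 922. Profit = 693 − 922 = -£229.
Shutting down would mean losing the fixed cost of £621, so operating at a loss of £229 is better by £392.

Profit = -£229 at y = 7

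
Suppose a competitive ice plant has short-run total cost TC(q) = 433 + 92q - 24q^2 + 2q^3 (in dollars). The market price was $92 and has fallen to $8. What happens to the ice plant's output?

AVC = 92 - 24q + 2q^2, minimized at q = 6 where min AVC = $20. MC = 92 - 48q + 6q^2.
At P = $92 ≥ min AVC, set P = MC on the rising branch: q = 8.
At P = $8 < min AVC = $20, price no longer covers variable cost at any output, so the firm shuts down: q = 0.

Output falls from 8 to 0 (the firm shuts down)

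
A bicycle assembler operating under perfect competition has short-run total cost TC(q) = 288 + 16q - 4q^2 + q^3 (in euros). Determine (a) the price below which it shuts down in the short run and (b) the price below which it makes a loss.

AVC = 16 - 4q + q^2; minimized at q = 2, giving min AVC = €12. That is the shutdown price.
ATC = 288/q + 16 - 4q + q^2. Setting dATC/dq = −288/q^2 − 4 + 2q = 0 gives q = 6 (since 2·6^3 − 4·6^2 = 288).
min ATC = 288/6 + 16 − 4·6 + 6^2 = €76. That is the break-even price.
For €12 ≤ P < €76 the firm produces at a loss; below €12 it shuts down.

Shutdown price = €12; break-even price = €76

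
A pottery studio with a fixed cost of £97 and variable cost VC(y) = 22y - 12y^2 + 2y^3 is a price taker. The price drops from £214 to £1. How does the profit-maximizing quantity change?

Output falls from 8 to 0 (the firm shuts down)

MC = 22 - 24y + 6y^2; the shutdown threshold is min AVC = £4 (at y = 3).
With P = £214 above the shutdown price, P = MC gives y = 8.
At P = £1 < min AVC = £4, price no longer covers variable cost at any output, so the firm shuts down: y = 0.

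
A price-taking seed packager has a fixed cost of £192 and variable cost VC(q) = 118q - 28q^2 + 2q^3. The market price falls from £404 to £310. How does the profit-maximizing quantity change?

Output falls from 13 to 12

AVC = 118 - 28q + 2q^2, minimized at q = 7 where min AVC = £20. MC = 118 - 56q + 6q^2.
At P = £404 ≥ min AVC, set P = MC on the rising branch: q = 13.
At P = £310 ≥ min AVC, set P = MC: q = 12. The firm stays open but cuts output.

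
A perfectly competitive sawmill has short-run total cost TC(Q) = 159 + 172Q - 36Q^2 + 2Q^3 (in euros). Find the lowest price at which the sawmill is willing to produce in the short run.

€10 per unit

The firm shuts down when price falls below the minimum of average variable cost. AVC = VC/Q = 172 - 36Q + 2Q^2.
dAVC/dQ = -36 + 4Q = 0 gives Q = 9. min AVC = 172 - 36·9 + 2·9^2 = 10.
For P < €10 the firm produces nothing.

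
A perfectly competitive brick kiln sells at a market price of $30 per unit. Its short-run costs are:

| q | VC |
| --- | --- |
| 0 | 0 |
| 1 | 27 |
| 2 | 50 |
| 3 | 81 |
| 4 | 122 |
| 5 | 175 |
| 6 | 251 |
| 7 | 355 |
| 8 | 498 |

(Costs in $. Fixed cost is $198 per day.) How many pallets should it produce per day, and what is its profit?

q = 2; profit = -$188

Tabulate TR − TC: q=0: -198; q=1: -195; q=2: -188; q=3: -189; q=4: -200; q=5: -223; q=6: -269; q=7: -343; q=8: -456.
Profit is maximized at q = 2. AVC there is 50/2 = $25 ≤ P, so producing beats shutting down (which would give -$198).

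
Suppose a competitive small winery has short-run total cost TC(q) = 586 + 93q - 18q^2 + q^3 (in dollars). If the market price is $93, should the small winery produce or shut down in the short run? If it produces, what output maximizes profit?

Produce at q = 12

Strip out fixed cost: VC = 93q - 18q^2 + q^3. Then AVC = 93 - 18q + q^2 and MC = 93 - 36q + 3q^2.
AVC hits its minimum where MC = AVC, at q = 9, giving min AVC = 93 - 18·9 + 9^2 = $12.
P = $93 exceeds min AVC = $12, so the firm stays open.
Set P = MC: 93 = 93 - 36q + 3q^2 → -36q + 3q^2 = 0. The roots are q = 0 and q = 12; the profit-maximizing output is on the rising part of MC, so q* = 12.
Check: AVC at q = 12 is $21 ≤ P, so revenue covers variable cost.
Profit = P·q − TC = 93·12 − 838 = $278.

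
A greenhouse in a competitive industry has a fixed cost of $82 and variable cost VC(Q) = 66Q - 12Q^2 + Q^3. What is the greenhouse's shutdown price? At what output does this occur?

$30 per unit, at Q = 6

The shutdown price is the minimum of AVC. VC = 66Q - 12Q^2 + Q^3, so AVC = 66 - 12Q + Q^2.
dAVC/dQ = -12 + 2Q = 0 gives Q = 6. min AVC = 66 - 12·6 + 6^2 = 30.
For P < $30 the firm produces nothing.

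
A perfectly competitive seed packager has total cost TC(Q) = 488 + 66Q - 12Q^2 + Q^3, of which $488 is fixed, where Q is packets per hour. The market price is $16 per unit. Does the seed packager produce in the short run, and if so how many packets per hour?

Variable cost is VC = 66Q - 12Q^2 + Q^3, so AVC = VC/Q = 66 - 12Q + Q^2 and MC = dTC/dQ = 66 - 24Q + 3Q^2.
AVC hits its minimum where MC = AVC, at Q = 6, giving min AVC = 66 - 12·6 + 6^2 = $30.
Since P = $16 < min AVC = $30, price fails to cover variable cost at any output.
Shutting down limits the loss to fixed cost, $488.

Shut down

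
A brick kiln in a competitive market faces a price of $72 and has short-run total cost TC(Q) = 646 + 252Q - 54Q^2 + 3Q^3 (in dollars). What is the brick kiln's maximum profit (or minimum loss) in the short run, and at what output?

AVC = 252 - 54Q + 3Q^2 has its minimum $9 at Q = 9; price $72 clears that bar, so the firm operates.
MC = 252 - 108Q + 9Q^2. Setting P = MC and taking the root on the rising branch gives Q* = 10.
TR = 72·10 = 720. TC = 646 + 120 = 766. Profit = 720 − 766 = -$46.
By producing, the firm covers all variable cost plus $600 of fixed cost; shutting down would lose the full $646.

Profit = -$46 at Q = 10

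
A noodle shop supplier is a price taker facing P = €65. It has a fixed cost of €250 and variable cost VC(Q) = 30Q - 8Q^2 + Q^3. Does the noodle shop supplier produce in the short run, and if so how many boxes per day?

Produce at Q = 7

From TC, MC = TC'(Q) = 30 - 16Q + 3Q^2 and AVC = VC/Q = 30 - 8Q + Q^2.
AVC is minimized where dAVC/dQ = -8 + 2Q = 0, at Q = 4; min AVC = 30 - 8·4 + 4^2 = €14.
Since P = €65 ≥ min AVC = €14, price covers variable cost and the firm should produce.
P = MC gives -35 - 16Q + 3Q^2 = 0, with roots -5/3 and 7. Take the larger (rising MC): Q* = 7.
Check: AVC at Q = 7 is €23 ≤ P, so revenue covers variable cost.
Profit = P·Q − TC = 65·7 − 411 = €44.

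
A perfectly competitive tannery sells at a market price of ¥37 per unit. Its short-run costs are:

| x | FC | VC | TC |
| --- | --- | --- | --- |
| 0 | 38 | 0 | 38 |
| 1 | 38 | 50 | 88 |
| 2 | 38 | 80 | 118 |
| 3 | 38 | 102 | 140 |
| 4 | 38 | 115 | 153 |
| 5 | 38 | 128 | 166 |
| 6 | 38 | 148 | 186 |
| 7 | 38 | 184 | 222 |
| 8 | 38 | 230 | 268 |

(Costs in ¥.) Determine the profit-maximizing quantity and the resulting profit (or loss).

Profit at each row (π = 37x − TC): x=0: -38; x=1: -51; x=2: -44; x=3: -29; x=4: -5; x=5: 19; x=6: 36; x=7: 37; x=8: 28.
Profit is maximized at x = 7. AVC there is 184/7 = ¥26.29 ≤ P, so producing beats shutting down (which would give -¥38).

x = 7; profit = ¥37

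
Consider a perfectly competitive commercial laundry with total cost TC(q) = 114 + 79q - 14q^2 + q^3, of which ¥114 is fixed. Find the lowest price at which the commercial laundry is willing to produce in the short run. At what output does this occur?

¥30 per unit, at q = 7

Short-run supply begins at min AVC. From VC = 79q - 14q^2 + q^3, AVC = 79 - 14q + q^2.
At the minimum of AVC, MC = AVC. MC = 79 - 28q + 3q^2; setting MC = AVC gives 2q^2 - 14q = 0, so q = 7. min AVC = 30.
The firm shuts down for any P below ¥30.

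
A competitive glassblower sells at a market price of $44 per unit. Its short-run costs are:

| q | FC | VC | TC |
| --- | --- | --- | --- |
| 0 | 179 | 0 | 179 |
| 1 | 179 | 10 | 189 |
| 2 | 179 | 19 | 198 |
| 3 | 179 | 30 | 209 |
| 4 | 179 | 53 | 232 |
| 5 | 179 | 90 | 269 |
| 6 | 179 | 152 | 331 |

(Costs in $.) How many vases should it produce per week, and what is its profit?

q = 5; profit = -$49

Profit at each row (π = 44q − TC): q=0: -179; q=1: -145; q=2: -110; q=3: -77; q=4: -56; q=5: -49; q=6: -67.
Profit is maximized at q = 5. AVC there is 90/5 = $18 ≤ P, so producing beats shutting down (which would give -$179).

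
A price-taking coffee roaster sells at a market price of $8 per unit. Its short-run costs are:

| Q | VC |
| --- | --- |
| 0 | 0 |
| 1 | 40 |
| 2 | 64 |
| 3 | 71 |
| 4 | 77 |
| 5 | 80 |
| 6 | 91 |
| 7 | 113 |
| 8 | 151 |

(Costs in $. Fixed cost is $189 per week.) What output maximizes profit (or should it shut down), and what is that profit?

Profit at each row (π = 8Q − TC): Q=0: -189; Q=1: -221; Q=2: -237; Q=3: -236; Q=4: -234; Q=5: -229; Q=6: -232; Q=7: -246; Q=8: -276.
Profit is highest at Q = 0. Equivalently, the lowest AVC in the table is 91/6 ≈ $15.17 at Q = 6, and P = $8 falls below it — price never covers variable cost, so the firm shuts down and loses only its fixed cost.

Q = 0 (shut down); profit = -$189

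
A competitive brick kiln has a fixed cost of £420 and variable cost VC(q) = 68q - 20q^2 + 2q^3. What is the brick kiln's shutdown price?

£18 per unit

The firm shuts down when price falls below the minimum of average variable cost. AVC = VC/q = 68 - 20q + 2q^2.
dAVC/dq = -20 + 4q = 0 gives q = 5. min AVC = 68 - 20·5 + 2·5^2 = 18.
So the shutdown price is £18.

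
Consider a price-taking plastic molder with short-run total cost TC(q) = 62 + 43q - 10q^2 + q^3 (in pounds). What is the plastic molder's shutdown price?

The firm shuts down when price falls below the minimum of average variable cost. AVC = VC/q = 43 - 10q + q^2.
At the minimum of AVC, MC = AVC. MC = 43 - 20q + 3q^2; setting MC = AVC gives 2q^2 - 10q = 0, so q = 5. min AVC = 18.
For P < £18 the firm produces nothing.

£18 per unit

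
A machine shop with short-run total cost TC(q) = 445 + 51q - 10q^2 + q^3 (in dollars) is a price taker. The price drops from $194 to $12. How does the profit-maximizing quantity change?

Output falls from 11 to 0 (the firm shuts down)

MC = 51 - 20q + 3q^2; the shutdown threshold is min AVC = $26 (at q = 5).
With P = $194 above the shutdown price, P = MC gives q = 11.
At P = $12 < min AVC = $26, price no longer covers variable cost at any output, so the firm shuts down: q = 0.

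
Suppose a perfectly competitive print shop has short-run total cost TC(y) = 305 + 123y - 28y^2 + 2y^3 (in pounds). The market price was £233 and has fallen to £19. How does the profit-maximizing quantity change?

Output falls from 11 to 0 (the firm shuts down)

MC = 123 - 56y + 6y^2; the shutdown threshold is min AVC = £25 (at y = 7).
At P = £233 ≥ min AVC, set P = MC on the rising branch: y = 11.
At P = £19 < min AVC = £25, price no longer covers variable cost at any output, so the firm shuts down: y = 0.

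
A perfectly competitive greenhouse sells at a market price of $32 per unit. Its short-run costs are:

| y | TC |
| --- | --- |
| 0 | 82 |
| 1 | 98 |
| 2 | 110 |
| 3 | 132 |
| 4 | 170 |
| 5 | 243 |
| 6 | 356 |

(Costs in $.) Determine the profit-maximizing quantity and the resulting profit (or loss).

Compute π = P·y − TC at each output: y=0: -82; y=1: -66; y=2: -46; y=3: -36; y=4: -42; y=5: -83; y=6: -164.
Profit is maximized at y = 3. AVC there is 50/3 = $16.67 ≤ P, so producing beats shutting down (which would give -$82).

y = 3; profit = -$36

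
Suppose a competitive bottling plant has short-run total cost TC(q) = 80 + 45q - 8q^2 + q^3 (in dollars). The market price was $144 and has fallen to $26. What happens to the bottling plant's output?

MC = 45 - 16q + 3q^2; the shutdown threshold is min AVC = $29 (at q = 4).
At P = $144 ≥ min AVC, set P = MC on the rising branch: q = 9.
At P = $26 < min AVC = $29, price no longer covers variable cost at any output, so the firm shuts down: q = 0.

Output falls from 9 to 0 (the firm shuts down)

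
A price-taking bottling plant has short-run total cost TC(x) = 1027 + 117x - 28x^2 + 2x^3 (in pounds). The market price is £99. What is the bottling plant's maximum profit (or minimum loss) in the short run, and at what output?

Profit = -£379 at x = 9

AVC = 117 - 28x + 2x^2; min AVC = £19 at x = 7. Since P = £99 ≥ min AVC, the firm produces.
MC = 117 - 56x + 6x^2. Setting P = MC and taking the root on the rising branch gives x* = 9.
TR = 99·9 = 891. TC = 1027 + 243 = 1270. Profit = 891 − 1270 = -£379.
That loss of £379 beats the £1027 the firm would lose by shutting down; producing recovers £648 of fixed cost.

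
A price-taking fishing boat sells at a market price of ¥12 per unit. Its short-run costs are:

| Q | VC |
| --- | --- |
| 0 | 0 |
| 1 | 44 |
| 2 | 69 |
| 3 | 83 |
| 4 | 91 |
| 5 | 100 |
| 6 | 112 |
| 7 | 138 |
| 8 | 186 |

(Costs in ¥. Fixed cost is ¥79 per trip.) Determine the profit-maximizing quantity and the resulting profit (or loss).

Tabulate TR − TC: Q=0: -79; Q=1: -111; Q=2: -124; Q=3: -126; Q=4: -122; Q=5: -119; Q=6: -119; Q=7: -133; Q=8: -169.
Profit is highest at Q = 0. Equivalently, the lowest AVC in the table is 112/6 ≈ ¥18.67 at Q = 6, and P = ¥12 falls below it — price never covers variable cost, so the firm shuts down and loses only its fixed cost.

Q = 0 (shut down); profit = -¥79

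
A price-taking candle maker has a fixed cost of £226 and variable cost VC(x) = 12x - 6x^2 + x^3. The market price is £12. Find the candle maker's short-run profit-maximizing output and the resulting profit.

AVC = 12 - 6x + x^2 has its minimum £3 at x = 3; price £12 clears that bar, so the firm operates.
With MC = 12 - 12x + 3x^2, P = MC on the upward-sloping part at x* = 4.
TR = 12·4 = 48. TC = 226 + 16 = 242. Profit = 48 − 242 = -£194.
By producing, the firm covers all variable cost plus £32 of fixed cost; shutting down would lose the full £226.

Profit = -£194 at x = 4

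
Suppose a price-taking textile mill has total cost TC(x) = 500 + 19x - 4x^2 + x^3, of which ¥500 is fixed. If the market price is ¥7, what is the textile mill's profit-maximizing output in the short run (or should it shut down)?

Strip out fixed cost: VC = 19x - 4x^2 + x^3. Then AVC = 19 - 4x + x^2 and MC = 19 - 8x + 3x^2.
The AVC parabola has its vertex at x = 4/2 = 2, where AVC = 19 - 4·2 + 2^2 = ¥15.
Since P = ¥7 < min AVC = ¥15, price fails to cover variable cost at any output.
Shutting down limits the loss to fixed cost, ¥500.

Shut down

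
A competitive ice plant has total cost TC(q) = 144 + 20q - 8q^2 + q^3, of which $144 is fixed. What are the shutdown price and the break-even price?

Shutdown price = min AVC. AVC = 20 - 8q + q^2, with vertex at q = 4 and minimum $4.
ATC = 144/q + 20 - 8q + q^2. Setting dATC/dq = −144/q^2 − 8 + 2q = 0 gives q = 6 (since 2·6^3 − 8·6^2 = 144).
min ATC = 144/6 + 20 − 8·6 + 6^2 = $32. That is the break-even price.
Between these two prices the firm operates at a loss; above $32 it earns a profit.

Shutdown price = $4; break-even price = $32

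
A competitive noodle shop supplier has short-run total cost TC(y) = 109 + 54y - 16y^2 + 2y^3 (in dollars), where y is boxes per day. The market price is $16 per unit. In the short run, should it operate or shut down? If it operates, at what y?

Strip out fixed cost: VC = 54y - 16y^2 + 2y^3. Then AVC = 54 - 16y + 2y^2 and MC = 54 - 32y + 6y^2.
AVC hits its minimum where MC = AVC, at y = 4, giving min AVC = 54 - 16·4 + 2·4^2 = $22.
With P < min AVC ($16 < $22), every unit sold adds to the loss.
Best response: produce nothing and absorb the $109 fixed cost.

Shut down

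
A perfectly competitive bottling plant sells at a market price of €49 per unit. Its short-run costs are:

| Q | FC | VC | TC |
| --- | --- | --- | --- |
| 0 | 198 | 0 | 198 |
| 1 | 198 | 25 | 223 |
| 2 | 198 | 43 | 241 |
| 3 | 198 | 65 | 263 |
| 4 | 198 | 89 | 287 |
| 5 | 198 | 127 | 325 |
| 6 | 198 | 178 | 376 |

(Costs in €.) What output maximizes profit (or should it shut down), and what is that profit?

Q = 5; profit = -€80

Tabulate TR − TC: Q=0: -198; Q=1: -174; Q=2: -143; Q=3: -116; Q=4: -91; Q=5: -80; Q=6: -82.
Profit is maximized at Q = 5. AVC there is 127/5 = €25.40 ≤ P, so producing beats shutting down (which would give -€198).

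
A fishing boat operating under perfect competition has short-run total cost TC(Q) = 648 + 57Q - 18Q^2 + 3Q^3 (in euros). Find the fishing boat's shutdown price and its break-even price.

Shutdown price = min AVC. AVC = 57 - 18Q + 3Q^2, with vertex at Q = 3 and minimum €30.
ATC = 648/Q + 57 - 18Q + 3Q^2. Setting dATC/dQ = −648/Q^2 − 18 + 6Q = 0 gives Q = 6 (since 6·6^3 − 18·6^2 = 648).
min ATC = 648/6 + 57 − 18·6 + 3·6^2 = €165. That is the break-even price.
Between these two prices the firm operates at a loss; above €165 it earns a profit.

Shutdown price = €30; break-even price = €165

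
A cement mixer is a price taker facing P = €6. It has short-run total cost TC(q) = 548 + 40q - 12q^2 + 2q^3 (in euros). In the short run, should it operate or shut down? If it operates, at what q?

Variable cost is VC = 40q - 12q^2 + 2q^3, so AVC = VC/q = 40 - 12q + 2q^2 and MC = dTC/dq = 40 - 24q + 6q^2.
AVC is minimized where dAVC/dq = -12 + 4q = 0, at q = 3; min AVC = 40 - 12·3 + 2·3^2 = €22.
Since P = €6 < min AVC = €22, price fails to cover variable cost at any output.
Best response: produce nothing and absorb the €548 fixed cost.

Shut down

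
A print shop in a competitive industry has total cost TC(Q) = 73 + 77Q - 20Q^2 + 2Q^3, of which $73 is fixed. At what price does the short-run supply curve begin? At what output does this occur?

Short-run supply begins at min AVC. From VC = 77Q - 20Q^2 + 2Q^3, AVC = 77 - 20Q + 2Q^2.
dAVC/dQ = -20 + 4Q = 0 gives Q = 5. min AVC = 77 - 20·5 + 2·5^2 = 27.
So the shutdown price is $27.

$27 per unit, at Q = 5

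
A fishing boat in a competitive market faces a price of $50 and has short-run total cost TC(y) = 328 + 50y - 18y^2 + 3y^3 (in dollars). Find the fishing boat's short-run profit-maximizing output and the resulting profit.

Profit = -$232 at y = 4

AVC = 50 - 18y + 3y^2; min AVC = $23 at y = 3. Since P = $50 ≥ min AVC, the firm produces.
With MC = 50 - 36y + 9y^2, P = MC on the upward-sloping part at y* = 4.
TR = 50·4 = 200. TC = 328 + 104 = 432. Profit = 200 − 432 = -$232.
That loss of $232 beats the $328 the firm would lose by shutting down; producing recovers $96 of fixed cost.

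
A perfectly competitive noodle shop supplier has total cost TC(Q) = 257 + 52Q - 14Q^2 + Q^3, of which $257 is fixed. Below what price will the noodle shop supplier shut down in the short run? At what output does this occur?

$3 per unit, at Q = 7

The firm shuts down when price falls below the minimum of average variable cost. AVC = VC/Q = 52 - 14Q + Q^2.
dAVC/dQ = -14 + 2Q = 0 gives Q = 7. min AVC = 52 - 14·7 + 7^2 = 3.
So the shutdown price is $3.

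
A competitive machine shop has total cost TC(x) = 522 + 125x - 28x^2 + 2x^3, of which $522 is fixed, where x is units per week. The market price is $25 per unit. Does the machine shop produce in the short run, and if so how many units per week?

Shut down

From TC, MC = TC'(x) = 125 - 56x + 6x^2 and AVC = VC/x = 125 - 28x + 2x^2.
AVC is minimized where dAVC/dx = -28 + 4x = 0, at x = 7; min AVC = 125 - 28·7 + 2·7^2 = $27.
With P < min AVC ($25 < $27), every unit sold adds to the loss.
The firm minimizes its loss by shutting down and losing only its fixed cost of $522.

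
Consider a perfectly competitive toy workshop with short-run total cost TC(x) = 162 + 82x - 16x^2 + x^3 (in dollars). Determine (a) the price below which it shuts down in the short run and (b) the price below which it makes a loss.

Shutdown price = min AVC. AVC = 82 - 16x + x^2, with vertex at x = 8 and minimum $18.
ATC = 162/x + 82 - 16x + x^2. Setting dATC/dx = −162/x^2 − 16 + 2x = 0 gives x = 9 (since 2·9^3 − 16·9^2 = 162).
min ATC = 162/9 + 82 − 16·9 + 9^2 = $37. That is the break-even price.
For $18 ≤ P < $37 the firm produces at a loss; below $18 it shuts down.

Shutdown price = $18; break-even price = $37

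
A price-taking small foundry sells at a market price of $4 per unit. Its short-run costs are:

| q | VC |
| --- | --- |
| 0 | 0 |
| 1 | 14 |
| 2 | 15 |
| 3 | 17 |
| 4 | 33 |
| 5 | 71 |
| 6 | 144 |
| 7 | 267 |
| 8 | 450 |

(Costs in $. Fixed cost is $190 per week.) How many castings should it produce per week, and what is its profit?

q = 0 (shut down); profit = -$190

Profit at each row (π = 4q − TC): q=0: -190; q=1: -200; q=2: -197; q=3: -195; q=4: -207; q=5: -241; q=6: -310; q=7: -429; q=8: -608.
Profit is highest at q = 0. Equivalently, the lowest AVC in the table is 17/3 ≈ $5.67 at q = 3, and P = $4 falls below it — price never covers variable cost, so the firm shuts down and loses only its fixed cost.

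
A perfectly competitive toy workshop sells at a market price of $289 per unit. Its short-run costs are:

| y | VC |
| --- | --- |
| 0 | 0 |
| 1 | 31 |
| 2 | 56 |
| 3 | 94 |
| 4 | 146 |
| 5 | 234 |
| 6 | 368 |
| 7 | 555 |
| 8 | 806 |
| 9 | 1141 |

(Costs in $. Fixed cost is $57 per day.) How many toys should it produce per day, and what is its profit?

y = 8; profit = $1449

Tabulate TR − TC: y=0: -57; y=1: 201; y=2: 465; y=3: 716; y=4: 953; y=5: 1154; y=6: 1309; y=7: 1411; y=8: 1449; y=9: 1403.
Profit is maximized at y = 8. AVC there is 806/8 = $100.75 ≤ P, so producing beats shutting down (which would give -$57).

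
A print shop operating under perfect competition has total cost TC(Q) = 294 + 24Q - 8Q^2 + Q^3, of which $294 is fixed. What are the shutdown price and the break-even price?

Shutdown price = $8; break-even price = $59

Shutdown price = min AVC. AVC = 24 - 8Q + Q^2, with vertex at Q = 4 and minimum $8.
ATC = 294/Q + 24 - 8Q + Q^2. Setting dATC/dQ = −294/Q^2 − 8 + 2Q = 0 gives Q = 7 (since 2·7^3 − 8·7^2 = 294).
min ATC = 294/7 + 24 − 8·7 + 7^2 = $59. That is the break-even price.
For $8 ≤ P < $59 the firm produces at a loss; below $8 it shuts down.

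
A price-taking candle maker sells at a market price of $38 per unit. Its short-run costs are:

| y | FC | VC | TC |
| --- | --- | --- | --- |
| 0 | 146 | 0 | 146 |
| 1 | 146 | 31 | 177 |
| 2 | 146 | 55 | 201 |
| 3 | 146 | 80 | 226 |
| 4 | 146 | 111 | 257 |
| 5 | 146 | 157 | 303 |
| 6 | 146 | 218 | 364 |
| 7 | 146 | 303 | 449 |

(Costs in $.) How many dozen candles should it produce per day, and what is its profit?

Tabulate TR − TC: y=0: -146; y=1: -139; y=2: -125; y=3: -112; y=4: -105; y=5: -113; y=6: -136; y=7: -183.
Profit is maximized at y = 4. AVC there is 111/4 = $27.75 ≤ P, so producing beats shutting down (which would give -$146).

y = 4; profit = -$105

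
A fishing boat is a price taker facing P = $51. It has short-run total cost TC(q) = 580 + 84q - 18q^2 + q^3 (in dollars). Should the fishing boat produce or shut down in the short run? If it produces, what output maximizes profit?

From TC, MC = TC'(q) = 84 - 36q + 3q^2 and AVC = VC/q = 84 - 18q + q^2.
AVC hits its minimum where MC = AVC, at q = 9, giving min AVC = 84 - 18·9 + 9^2 = $3.
P = $51 exceeds min AVC = $3, so the firm stays open.
Solving P = MC: 33 - 36q + 3q^2 = 0 ⇒ q = 1 or 11. On the upward-sloping branch, q* = 11.
Check: AVC at q = 11 is $7 ≤ P, so revenue covers variable cost.
Profit = P·q − TC = 51·11 − 657 = -$96, a loss, but smaller than the $580 fixed cost the firm would lose by shutting down.

Produce at q = 11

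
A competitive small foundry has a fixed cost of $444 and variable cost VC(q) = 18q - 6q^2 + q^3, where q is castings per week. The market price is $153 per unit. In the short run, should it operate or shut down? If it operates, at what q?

Variable cost is VC = 18q - 6q^2 + q^3, so AVC = VC/q = 18 - 6q + q^2 and MC = dTC/dq = 18 - 12q + 3q^2.
The AVC parabola has its vertex at q = 6/2 = 3, where AVC = 18 - 6·3 + 3^2 = $9.
Since P = $153 ≥ min AVC = $9, price covers variable cost and the firm should produce.
Solving P = MC: -135 - 12q + 3q^2 = 0 ⇒ q = -5 or 9. On the upward-sloping branch, q* = 9.
Check: AVC at q = 9 is $45 ≤ P, so revenue covers variable cost.
Profit = P·q − TC = 153·9 − 849 = $528.

Produce at q = 9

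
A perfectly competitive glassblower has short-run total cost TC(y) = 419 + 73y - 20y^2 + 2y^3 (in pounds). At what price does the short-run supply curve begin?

£23 per unit

The shutdown price is the minimum of AVC. VC = 73y - 20y^2 + 2y^3, so AVC = 73 - 20y + 2y^2.
At the minimum of AVC, MC = AVC. MC = 73 - 40y + 6y^2; setting MC = AVC gives 4y^2 - 20y = 0, so y = 5. min AVC = 23.
The firm shuts down for any P below £23.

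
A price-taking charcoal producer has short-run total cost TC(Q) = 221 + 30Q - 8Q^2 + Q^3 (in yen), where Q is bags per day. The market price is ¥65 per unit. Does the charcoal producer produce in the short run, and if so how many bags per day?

Variable cost is VC = 30Q - 8Q^2 + Q^3, so AVC = VC/Q = 30 - 8Q + Q^2 and MC = dTC/dQ = 30 - 16Q + 3Q^2.
AVC hits its minimum where MC = AVC, at Q = 4, giving min AVC = 30 - 8·4 + 4^2 = ¥14.
Because ¥65 ≥ ¥14, revenue can cover variable cost; the firm operates.
P = MC gives -35 - 16Q + 3Q^2 = 0, with roots -5/3 and 7. Take the larger (rising MC): Q* = 7.
Check: AVC at Q = 7 is ¥23 ≤ P, so revenue covers variable cost.
Profit = P·Q − TC = 65·7 − 382 = ¥73.

Produce at Q = 7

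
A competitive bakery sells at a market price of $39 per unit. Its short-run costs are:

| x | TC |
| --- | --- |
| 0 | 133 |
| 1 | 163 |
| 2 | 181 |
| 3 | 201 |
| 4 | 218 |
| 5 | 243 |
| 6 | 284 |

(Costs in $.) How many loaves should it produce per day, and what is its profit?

Profit at each row (π = 39x − TC): x=0: -133; x=1: -124; x=2: -103; x=3: -84; x=4: -62; x=5: -48; x=6: -50.
Profit is maximized at x = 5. AVC there is 110/5 = $22 ≤ P, so producing beats shutting down (which would give -$133).

x = 5; profit = -$48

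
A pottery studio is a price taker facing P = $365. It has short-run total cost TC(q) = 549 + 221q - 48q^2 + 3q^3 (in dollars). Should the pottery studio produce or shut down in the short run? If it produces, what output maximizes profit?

Produce at q = 12

Strip out fixed cost: VC = 221q - 48q^2 + 3q^3. Then AVC = 221 - 48q + 3q^2 and MC = 221 - 96q + 9q^2.
The AVC parabola has its vertex at q = 48/6 = 8, where AVC = 221 - 48·8 + 3·8^2 = $29.
Since P = $365 ≥ min AVC = $29, price covers variable cost and the firm should produce.
Set P = MC: 365 = 221 - 96q + 9q^2 → -144 - 96q + 9q^2 = 0. The roots are q = -4/3 and q = 12; the profit-maximizing output is on the rising part of MC, so q* = 12.
Check: AVC at q = 12 is $77 ≤ P, so revenue covers variable cost.
Profit = P·q − TC = 365·12 − 1473 = $2907.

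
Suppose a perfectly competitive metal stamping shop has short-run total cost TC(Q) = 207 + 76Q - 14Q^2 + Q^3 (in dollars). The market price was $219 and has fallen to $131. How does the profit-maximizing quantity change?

MC = 76 - 28Q + 3Q^2; the shutdown threshold is min AVC = $27 (at Q = 7).
With P = $219 above the shutdown price, P = MC gives Q = 13.
At P = $131 ≥ min AVC, set P = MC: Q = 11. The firm stays open but cuts output.

Output falls from 13 to 11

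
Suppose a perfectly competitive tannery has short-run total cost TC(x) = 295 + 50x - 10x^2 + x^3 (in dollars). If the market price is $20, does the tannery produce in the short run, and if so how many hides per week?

Strip out fixed cost: VC = 50x - 10x^2 + x^3. Then AVC = 50 - 10x + x^2 and MC = 50 - 20x + 3x^2.
AVC hits its minimum where MC = AVC, at x = 5, giving min AVC = 50 - 10·5 + 5^2 = $25.
Since P = $20 < min AVC = $25, price fails to cover variable cost at any output.
The firm minimizes its loss by shutting down and losing only its fixed cost of $295.

Shut down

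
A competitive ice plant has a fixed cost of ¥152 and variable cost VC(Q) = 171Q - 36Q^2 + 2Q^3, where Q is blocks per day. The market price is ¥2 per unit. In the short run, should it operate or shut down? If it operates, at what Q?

Shut down

Variable cost is VC = 171Q - 36Q^2 + 2Q^3, so AVC = VC/Q = 171 - 36Q + 2Q^2 and MC = dTC/dQ = 171 - 72Q + 6Q^2.
AVC hits its minimum where MC = AVC, at Q = 9, giving min AVC = 171 - 36·9 + 2·9^2 = ¥9.
Since P = ¥2 < min AVC = ¥9, price fails to cover variable cost at any output.
Best response: produce nothing and absorb the ¥152 fixed cost.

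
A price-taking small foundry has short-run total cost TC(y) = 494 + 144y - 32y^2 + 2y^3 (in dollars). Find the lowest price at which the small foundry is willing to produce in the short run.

The shutdown price is the minimum of AVC. VC = 144y - 32y^2 + 2y^3, so AVC = 144 - 32y + 2y^2.
At the minimum of AVC, MC = AVC. MC = 144 - 64y + 6y^2; setting MC = AVC gives 4y^2 - 32y = 0, so y = 8. min AVC = 16.
For P < $16 the firm produces nothing.

$16 per unit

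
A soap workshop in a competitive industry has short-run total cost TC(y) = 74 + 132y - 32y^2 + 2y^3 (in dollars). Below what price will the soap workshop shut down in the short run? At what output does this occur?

The shutdown price is the minimum of AVC. VC = 132y - 32y^2 + 2y^3, so AVC = 132 - 32y + 2y^2.
At the minimum of AVC, MC = AVC. MC = 132 - 64y + 6y^2; setting MC = AVC gives 4y^2 - 32y = 0, so y = 8. min AVC = 4.
For P < $4 the firm produces nothing.

$4 per unit, at y = 8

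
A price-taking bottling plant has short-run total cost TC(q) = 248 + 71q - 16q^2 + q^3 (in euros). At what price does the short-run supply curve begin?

Short-run supply begins at min AVC. From VC = 71q - 16q^2 + q^3, AVC = 71 - 16q + q^2.
dAVC/dq = -16 + 2q = 0 gives q = 8. min AVC = 71 - 16·8 + 8^2 = 7.
So the shutdown price is €7.

€7 per unit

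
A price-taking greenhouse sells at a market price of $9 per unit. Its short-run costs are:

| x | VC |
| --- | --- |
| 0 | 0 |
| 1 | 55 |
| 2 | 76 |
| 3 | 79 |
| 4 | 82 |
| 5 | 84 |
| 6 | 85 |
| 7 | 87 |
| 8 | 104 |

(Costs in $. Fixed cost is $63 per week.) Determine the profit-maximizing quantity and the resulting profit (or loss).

Profit at each row (π = 9x − TC): x=0: -63; x=1: -109; x=2: -121; x=3: -115; x=4: -109; x=5: -102; x=6: -94; x=7: -87; x=8: -95.
Profit is highest at x = 0. Equivalently, the lowest AVC in the table is 87/7 ≈ $12.43 at x = 7, and P = $9 falls below it — price never covers variable cost, so the firm shuts down and loses only its fixed cost.

x = 0 (shut down); profit = -$63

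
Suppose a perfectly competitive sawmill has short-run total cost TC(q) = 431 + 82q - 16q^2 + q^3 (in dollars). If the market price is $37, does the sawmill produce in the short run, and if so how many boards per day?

Produce at q = 9

Strip out fixed cost: VC = 82q - 16q^2 + q^3. Then AVC = 82 - 16q + q^2 and MC = 82 - 32q + 3q^2.
AVC is minimized where dAVC/dq = -16 + 2q = 0, at q = 8; min AVC = 82 - 16·8 + 8^2 = $18.
Since P = $37 ≥ min AVC = $18, price covers variable cost and the firm should produce.
Solving P = MC: 45 - 32q + 3q^2 = 0 ⇒ q = 5/3 or 9. On the upward-sloping branch, q* = 9.
Check: AVC at q = 9 is $19 ≤ P, so revenue covers variable cost.
Profit = P·q − TC = 37·9 − 602 = -$269, a loss, but smaller than the $431 fixed cost the firm would lose by shutting down.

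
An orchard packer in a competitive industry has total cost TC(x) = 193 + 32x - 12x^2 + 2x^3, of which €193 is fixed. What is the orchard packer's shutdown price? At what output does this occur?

€14 per unit, at x = 3

The shutdown price is the minimum of AVC. VC = 32x - 12x^2 + 2x^3, so AVC = 32 - 12x + 2x^2.
dAVC/dx = -12 + 4x = 0 gives x = 3. min AVC = 32 - 12·3 + 2·3^2 = 14.
So the shutdown price is €14.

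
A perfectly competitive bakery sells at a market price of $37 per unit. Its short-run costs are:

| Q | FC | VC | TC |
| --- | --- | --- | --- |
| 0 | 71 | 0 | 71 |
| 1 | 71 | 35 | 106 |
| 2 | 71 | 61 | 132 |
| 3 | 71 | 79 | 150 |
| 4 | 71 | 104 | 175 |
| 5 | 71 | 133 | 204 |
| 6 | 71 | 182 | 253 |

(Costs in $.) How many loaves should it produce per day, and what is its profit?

Compute π = P·Q − TC at each output: Q=0: -71; Q=1: -69; Q=2: -58; Q=3: -39; Q=4: -27; Q=5: -19; Q=6: -31.
Profit is maximized at Q = 5. AVC there is 133/5 = $26.60 ≤ P, so producing beats shutting down (which would give -$71).

Q = 5; profit = -$19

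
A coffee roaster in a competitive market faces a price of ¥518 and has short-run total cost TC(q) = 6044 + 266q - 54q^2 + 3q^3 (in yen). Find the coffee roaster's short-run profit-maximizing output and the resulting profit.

Profit = -¥164 at q = 14

AVC = 266 - 54q + 3q^2; min AVC = ¥23 at q = 9. Since P = ¥518 ≥ min AVC, the firm produces.
With MC = 266 - 108q + 9q^2, P = MC on the upward-sloping part at q* = 14.
TR = 518·14 = 7252. TC = 6044 + 1372 = 7416. Profit = 7252 − 7416 = -¥164.
Shutting down would mean losing the fixed cost of ¥6044, so operating at a loss of ¥164 is better by ¥5880.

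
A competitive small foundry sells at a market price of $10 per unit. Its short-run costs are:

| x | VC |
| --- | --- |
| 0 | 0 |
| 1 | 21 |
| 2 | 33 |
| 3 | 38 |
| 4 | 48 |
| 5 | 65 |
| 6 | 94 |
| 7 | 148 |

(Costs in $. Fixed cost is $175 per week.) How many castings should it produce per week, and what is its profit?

x = 0 (shut down); profit = -$175

Profit at each row (π = 10x − TC): x=0: -175; x=1: -186; x=2: -188; x=3: -183; x=4: -183; x=5: -190; x=6: -209; x=7: -253.
Profit is highest at x = 0. Equivalently, the lowest AVC in the table is 48/4 ≈ $12 at x = 4, and P = $10 falls below it — price never covers variable cost, so the firm shuts down and loses only its fixed cost.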